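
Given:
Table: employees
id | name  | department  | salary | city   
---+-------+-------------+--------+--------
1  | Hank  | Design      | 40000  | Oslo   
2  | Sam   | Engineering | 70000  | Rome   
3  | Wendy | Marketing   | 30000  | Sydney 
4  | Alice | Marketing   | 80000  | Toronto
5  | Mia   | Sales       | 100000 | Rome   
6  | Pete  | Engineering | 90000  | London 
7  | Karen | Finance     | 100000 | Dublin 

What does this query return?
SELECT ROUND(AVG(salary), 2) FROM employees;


SUM(salary) = 510000
COUNT = 7
ROUND(AVG, 2) = ROUND(510000 / 7, 2) = 72857.14

72857.14


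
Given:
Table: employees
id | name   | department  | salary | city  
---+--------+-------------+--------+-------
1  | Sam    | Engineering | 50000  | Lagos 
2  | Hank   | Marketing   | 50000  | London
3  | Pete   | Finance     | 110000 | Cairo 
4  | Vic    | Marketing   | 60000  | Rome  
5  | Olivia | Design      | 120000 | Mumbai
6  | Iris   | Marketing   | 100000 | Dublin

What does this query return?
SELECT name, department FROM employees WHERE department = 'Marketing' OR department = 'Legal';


Filtering: department = 'Marketing' OR 'Legal'
Matching: 3 rows

3 rows:
Hank, Marketing
Vic, Marketing
Iris, Marketing


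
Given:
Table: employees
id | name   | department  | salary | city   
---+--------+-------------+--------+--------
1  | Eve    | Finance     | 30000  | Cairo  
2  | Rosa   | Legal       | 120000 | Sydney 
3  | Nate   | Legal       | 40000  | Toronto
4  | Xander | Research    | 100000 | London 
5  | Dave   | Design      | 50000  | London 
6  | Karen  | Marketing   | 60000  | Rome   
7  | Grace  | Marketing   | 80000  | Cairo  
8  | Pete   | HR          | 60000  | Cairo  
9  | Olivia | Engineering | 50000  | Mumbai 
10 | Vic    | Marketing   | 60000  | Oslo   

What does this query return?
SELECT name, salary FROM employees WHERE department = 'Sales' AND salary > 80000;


Filtering: department = 'Sales' AND salary > 80000
Matching: 0 rows

Empty result set (0 rows)


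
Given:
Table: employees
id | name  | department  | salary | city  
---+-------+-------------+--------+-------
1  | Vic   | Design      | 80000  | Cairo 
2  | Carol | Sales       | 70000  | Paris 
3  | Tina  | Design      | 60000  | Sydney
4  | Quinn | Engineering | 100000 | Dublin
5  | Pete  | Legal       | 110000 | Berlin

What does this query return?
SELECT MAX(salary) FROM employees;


Salaries: 80000, 70000, 60000, 100000, 110000
MAX = 110000

110000


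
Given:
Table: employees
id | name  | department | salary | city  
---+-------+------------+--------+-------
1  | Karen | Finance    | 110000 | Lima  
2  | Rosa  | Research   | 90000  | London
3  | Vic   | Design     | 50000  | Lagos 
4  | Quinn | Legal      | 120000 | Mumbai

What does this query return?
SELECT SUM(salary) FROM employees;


SUM(salary) = 110000 + 90000 + 50000 + 120000 = 370000

370000


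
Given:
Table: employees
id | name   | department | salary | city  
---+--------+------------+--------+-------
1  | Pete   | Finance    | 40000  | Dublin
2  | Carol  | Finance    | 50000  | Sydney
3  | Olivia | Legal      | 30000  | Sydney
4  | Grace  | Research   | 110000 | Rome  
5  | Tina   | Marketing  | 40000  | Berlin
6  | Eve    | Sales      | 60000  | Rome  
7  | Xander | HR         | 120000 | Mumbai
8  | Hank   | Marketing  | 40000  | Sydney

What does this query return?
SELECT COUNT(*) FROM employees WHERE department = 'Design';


Counting rows where department = 'Design'


0


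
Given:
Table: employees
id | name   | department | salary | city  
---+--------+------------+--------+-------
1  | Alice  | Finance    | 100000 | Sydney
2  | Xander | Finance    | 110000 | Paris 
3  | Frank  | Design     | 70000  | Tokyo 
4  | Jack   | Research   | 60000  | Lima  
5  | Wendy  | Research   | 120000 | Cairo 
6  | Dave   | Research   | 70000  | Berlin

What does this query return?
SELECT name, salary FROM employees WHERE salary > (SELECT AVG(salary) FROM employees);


Subquery: AVG(salary) = 88333.33
Filtering: salary > 88333.33
  Alice (100000) -> MATCH
  Xander (110000) -> MATCH
  Wendy (120000) -> MATCH


3 rows:
Alice, 100000
Xander, 110000
Wendy, 120000


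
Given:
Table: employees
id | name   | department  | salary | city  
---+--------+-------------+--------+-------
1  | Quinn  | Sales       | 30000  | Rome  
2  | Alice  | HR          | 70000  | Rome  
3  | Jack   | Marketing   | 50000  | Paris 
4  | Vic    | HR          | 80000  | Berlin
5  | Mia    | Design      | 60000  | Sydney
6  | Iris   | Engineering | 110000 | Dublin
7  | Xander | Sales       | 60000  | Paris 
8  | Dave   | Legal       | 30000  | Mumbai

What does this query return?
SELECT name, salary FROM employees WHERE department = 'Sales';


Filtering: department = 'Sales'
Matching rows: 2

2 rows:
Quinn, 30000
Xander, 60000


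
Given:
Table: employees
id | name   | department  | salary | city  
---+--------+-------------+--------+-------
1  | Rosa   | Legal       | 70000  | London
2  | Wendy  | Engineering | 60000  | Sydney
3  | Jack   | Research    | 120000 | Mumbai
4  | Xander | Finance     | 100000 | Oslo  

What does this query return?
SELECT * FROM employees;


SELECT * returns all 4 rows with all columns

4 rows:
1, Rosa, Legal, 70000, London
2, Wendy, Engineering, 60000, Sydney
3, Jack, Research, 120000, Mumbai
4, Xander, Finance, 100000, Oslo


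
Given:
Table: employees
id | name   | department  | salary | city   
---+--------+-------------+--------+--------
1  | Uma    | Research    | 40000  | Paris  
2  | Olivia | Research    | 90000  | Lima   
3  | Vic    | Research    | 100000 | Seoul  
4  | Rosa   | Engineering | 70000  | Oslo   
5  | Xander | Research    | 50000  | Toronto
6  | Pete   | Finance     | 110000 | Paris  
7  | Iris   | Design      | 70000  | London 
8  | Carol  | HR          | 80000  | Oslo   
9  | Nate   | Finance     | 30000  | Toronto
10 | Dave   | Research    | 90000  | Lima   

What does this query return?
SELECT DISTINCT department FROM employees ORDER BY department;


All 'department' values (row order): Research, Research, Research, Engineering, Research, Finance, Design, HR, Finance, Research
Removing duplicates leaves 5 unique value(s).

5 values:
Design
Engineering
Finance
HR
Research


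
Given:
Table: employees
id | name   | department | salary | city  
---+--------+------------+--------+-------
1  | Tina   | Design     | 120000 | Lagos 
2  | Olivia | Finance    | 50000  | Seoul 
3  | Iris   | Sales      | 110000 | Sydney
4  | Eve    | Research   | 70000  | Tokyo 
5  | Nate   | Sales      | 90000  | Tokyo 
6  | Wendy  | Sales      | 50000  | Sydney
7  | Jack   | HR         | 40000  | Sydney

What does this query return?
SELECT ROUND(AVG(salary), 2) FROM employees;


SUM(salary) = 530000
COUNT = 7
ROUND(AVG, 2) = ROUND(530000 / 7, 2) = 75714.29

75714.29


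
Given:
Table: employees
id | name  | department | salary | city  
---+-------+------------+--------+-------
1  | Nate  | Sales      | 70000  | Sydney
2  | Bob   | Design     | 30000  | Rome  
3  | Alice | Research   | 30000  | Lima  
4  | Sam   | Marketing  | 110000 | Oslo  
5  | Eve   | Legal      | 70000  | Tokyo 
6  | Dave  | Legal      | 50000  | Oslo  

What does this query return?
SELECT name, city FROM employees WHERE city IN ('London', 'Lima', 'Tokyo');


Filtering: city IN ('London', 'Lima', 'Tokyo')
Matching: 2 rows

2 rows:
Alice, Lima
Eve, Tokyo


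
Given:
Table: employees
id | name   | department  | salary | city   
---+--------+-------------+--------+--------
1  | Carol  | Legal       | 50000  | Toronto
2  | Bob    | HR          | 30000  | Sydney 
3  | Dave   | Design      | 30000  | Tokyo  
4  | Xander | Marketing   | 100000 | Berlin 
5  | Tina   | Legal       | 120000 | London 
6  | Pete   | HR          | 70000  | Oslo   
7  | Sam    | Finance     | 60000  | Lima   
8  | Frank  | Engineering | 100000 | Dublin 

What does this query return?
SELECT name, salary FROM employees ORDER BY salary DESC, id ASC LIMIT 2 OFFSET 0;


Sort by salary DESC (id ASC tiebreak), then skip 0 and take 2
Rows 1 through 2

2 rows:
Tina, 120000
Xander, 100000


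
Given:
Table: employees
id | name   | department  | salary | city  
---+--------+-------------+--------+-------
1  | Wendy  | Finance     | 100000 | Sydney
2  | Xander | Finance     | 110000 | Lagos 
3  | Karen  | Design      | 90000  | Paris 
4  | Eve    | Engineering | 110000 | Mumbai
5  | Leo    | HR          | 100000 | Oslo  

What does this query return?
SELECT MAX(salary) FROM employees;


Salaries: 100000, 110000, 90000, 110000, 100000
MAX = 110000

110000


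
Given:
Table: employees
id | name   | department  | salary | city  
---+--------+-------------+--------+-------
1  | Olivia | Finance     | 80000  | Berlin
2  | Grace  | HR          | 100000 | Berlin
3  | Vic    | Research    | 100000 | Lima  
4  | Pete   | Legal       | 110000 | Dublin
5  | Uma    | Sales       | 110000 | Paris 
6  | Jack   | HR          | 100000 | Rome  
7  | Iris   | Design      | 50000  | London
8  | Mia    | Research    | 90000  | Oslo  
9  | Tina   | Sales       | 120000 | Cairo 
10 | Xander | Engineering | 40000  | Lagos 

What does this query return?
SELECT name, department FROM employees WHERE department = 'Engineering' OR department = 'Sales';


Filtering: department = 'Engineering' OR 'Sales'
Matching: 3 rows

3 rows:
Uma, Sales
Tina, Sales
Xander, Engineering


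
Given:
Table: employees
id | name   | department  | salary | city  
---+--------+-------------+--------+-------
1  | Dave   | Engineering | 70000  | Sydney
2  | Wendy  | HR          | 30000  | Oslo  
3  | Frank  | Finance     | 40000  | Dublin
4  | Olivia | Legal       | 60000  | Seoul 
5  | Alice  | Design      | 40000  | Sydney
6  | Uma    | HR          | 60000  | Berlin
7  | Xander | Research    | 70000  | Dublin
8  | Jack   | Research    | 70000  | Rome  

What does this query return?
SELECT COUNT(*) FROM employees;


COUNT(*) counts all rows

8


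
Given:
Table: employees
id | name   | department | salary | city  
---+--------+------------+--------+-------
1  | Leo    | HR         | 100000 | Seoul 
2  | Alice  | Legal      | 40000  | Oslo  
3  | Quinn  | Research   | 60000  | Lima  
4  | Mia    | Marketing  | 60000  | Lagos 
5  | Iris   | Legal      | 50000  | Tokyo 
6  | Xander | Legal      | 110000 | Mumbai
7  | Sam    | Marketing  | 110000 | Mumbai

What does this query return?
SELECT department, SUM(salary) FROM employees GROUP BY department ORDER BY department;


Summing salary within each department:
  HR: 100000 = 100000
  Legal: 40000 + 50000 + 110000 = 200000
  Marketing: 60000 + 110000 = 170000
  Research: 60000 = 60000


4 groups:
HR, 100000
Legal, 200000
Marketing, 170000
Research, 60000


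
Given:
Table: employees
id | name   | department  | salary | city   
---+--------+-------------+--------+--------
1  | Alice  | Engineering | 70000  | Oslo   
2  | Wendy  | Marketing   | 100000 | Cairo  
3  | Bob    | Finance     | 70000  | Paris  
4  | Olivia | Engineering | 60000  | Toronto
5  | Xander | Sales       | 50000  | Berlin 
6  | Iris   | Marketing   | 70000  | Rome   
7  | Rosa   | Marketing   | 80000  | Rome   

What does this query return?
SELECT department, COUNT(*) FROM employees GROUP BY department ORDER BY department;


Assigning each row to its department group:
  Alice -> Engineering
  Wendy -> Marketing
  Bob -> Finance
  Olivia -> Engineering
  Xander -> Sales
  Iris -> Marketing
  Rosa -> Marketing


4 groups:
Engineering, 2
Finance, 1
Marketing, 3
Sales, 1


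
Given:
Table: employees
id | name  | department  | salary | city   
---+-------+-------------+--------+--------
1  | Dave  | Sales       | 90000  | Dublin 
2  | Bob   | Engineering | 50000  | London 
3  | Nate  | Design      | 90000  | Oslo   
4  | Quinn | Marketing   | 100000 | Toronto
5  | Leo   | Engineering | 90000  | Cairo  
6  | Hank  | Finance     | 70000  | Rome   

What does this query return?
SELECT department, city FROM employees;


Projecting columns: department, city

6 rows:
Sales, Dublin
Engineering, London
Design, Oslo
Marketing, Toronto
Engineering, Cairo
Finance, Rome


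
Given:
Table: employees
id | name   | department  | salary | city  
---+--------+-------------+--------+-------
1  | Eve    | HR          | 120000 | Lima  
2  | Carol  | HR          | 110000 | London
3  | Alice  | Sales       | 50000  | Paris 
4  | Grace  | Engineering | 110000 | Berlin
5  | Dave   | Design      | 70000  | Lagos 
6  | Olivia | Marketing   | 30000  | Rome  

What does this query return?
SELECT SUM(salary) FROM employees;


SUM(salary) = 120000 + 110000 + 50000 + 110000 + 70000 + 30000 = 490000

490000


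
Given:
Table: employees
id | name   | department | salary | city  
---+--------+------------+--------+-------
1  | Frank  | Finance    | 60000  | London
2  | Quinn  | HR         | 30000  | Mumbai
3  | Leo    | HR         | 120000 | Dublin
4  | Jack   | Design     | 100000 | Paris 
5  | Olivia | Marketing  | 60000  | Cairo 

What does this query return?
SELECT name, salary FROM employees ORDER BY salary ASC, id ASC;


Sorting by salary ASC, then id ASC for ties

5 rows:
Quinn, 30000
Frank, 60000
Olivia, 60000
Jack, 100000
Leo, 120000


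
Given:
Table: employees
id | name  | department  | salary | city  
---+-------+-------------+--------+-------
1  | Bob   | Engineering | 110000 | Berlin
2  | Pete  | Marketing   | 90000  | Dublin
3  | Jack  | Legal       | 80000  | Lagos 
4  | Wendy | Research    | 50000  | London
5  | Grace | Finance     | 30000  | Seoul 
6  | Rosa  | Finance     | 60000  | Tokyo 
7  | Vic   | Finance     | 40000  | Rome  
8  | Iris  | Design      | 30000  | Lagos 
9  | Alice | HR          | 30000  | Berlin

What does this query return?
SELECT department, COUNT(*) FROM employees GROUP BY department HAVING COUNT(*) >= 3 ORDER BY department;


Groups with count >= 3:
  Finance: 3 -> PASS
  Design: 1 -> filtered out
  Engineering: 1 -> filtered out
  HR: 1 -> filtered out
  Legal: 1 -> filtered out
  Marketing: 1 -> filtered out
  Research: 1 -> filtered out


1 groups:
Finance, 3


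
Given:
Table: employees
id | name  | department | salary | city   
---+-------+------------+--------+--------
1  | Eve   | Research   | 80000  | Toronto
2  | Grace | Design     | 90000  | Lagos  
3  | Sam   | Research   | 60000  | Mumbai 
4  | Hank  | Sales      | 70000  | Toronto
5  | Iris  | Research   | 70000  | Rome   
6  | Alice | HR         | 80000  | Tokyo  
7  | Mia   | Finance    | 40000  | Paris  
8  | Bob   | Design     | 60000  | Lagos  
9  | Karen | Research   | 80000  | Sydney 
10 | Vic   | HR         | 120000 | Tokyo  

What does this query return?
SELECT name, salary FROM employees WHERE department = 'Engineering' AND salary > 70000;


Filtering: department = 'Engineering' AND salary > 70000
Matching: 0 rows

Empty result set (0 rows)


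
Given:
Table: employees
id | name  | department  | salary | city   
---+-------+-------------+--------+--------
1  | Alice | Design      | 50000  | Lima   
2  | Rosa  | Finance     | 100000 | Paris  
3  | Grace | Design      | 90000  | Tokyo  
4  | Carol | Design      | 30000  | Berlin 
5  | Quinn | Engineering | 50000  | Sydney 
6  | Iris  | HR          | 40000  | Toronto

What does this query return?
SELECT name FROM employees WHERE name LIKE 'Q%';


LIKE 'Q%' matches names starting with 'Q'
Matching: 1

1 rows:
Quinn


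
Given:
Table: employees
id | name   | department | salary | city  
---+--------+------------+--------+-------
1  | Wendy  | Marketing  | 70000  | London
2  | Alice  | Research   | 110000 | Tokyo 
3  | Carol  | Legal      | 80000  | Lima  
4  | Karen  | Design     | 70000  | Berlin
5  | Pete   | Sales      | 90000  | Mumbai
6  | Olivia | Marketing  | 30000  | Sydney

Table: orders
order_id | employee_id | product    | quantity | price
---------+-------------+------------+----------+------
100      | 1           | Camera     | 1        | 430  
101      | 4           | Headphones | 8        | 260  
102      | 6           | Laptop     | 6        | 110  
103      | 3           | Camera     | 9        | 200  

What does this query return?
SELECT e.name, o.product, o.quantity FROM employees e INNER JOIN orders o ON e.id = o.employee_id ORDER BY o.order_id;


Joining employees.id = orders.employee_id:
  employee Wendy (id=1) -> order Camera
  employee Karen (id=4) -> order Headphones
  employee Olivia (id=6) -> order Laptop
  employee Carol (id=3) -> order Camera


4 rows:
Wendy, Camera, 1
Karen, Headphones, 8
Olivia, Laptop, 6
Carol, Camera, 9


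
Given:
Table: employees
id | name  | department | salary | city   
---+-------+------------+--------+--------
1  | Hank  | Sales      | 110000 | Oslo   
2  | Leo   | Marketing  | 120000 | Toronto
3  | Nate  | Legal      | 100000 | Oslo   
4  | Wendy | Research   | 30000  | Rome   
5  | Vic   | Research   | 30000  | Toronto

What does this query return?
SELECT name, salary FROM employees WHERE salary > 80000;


Filtering: salary > 80000
Matching: 3 rows

3 rows:
Hank, 110000
Leo, 120000
Nate, 100000


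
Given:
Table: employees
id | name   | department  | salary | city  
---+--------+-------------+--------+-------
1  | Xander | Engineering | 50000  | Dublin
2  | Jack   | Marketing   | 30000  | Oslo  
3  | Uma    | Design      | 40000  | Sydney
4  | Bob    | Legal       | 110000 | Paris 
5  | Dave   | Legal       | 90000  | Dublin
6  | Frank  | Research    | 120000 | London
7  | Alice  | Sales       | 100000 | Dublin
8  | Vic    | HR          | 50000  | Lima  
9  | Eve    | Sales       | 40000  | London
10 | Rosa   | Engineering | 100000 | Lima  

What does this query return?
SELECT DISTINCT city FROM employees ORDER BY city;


All 'city' values (row order): Dublin, Oslo, Sydney, Paris, Dublin, London, Dublin, Lima, London, Lima
Removing duplicates leaves 6 unique value(s).

6 values:
Dublin
Lima
London
Oslo
Paris
Sydney


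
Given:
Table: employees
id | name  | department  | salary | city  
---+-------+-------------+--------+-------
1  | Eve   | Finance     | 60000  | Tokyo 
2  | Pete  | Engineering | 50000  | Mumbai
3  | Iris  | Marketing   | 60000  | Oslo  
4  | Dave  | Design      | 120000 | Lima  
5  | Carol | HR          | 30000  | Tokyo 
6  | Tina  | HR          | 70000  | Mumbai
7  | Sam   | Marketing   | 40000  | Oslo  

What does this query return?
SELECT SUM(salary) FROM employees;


SUM(salary) = 60000 + 50000 + 60000 + 120000 + 30000 + 70000 + 40000 = 430000

430000


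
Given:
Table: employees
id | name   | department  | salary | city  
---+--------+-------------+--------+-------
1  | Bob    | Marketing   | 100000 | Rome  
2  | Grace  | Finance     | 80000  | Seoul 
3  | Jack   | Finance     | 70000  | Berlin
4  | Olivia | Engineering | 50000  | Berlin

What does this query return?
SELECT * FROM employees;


SELECT * returns all 4 rows with all columns

4 rows:
1, Bob, Marketing, 100000, Rome
2, Grace, Finance, 80000, Seoul
3, Jack, Finance, 70000, Berlin
4, Olivia, Engineering, 50000, Berlin


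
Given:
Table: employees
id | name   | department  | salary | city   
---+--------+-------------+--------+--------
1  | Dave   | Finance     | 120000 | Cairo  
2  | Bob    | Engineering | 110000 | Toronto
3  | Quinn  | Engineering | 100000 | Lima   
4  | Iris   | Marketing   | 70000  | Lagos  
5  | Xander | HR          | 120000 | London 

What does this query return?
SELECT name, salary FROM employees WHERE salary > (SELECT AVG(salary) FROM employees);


Subquery: AVG(salary) = 104000.0
Filtering: salary > 104000.0
  Dave (120000) -> MATCH
  Bob (110000) -> MATCH
  Xander (120000) -> MATCH


3 rows:
Dave, 120000
Bob, 110000
Xander, 120000


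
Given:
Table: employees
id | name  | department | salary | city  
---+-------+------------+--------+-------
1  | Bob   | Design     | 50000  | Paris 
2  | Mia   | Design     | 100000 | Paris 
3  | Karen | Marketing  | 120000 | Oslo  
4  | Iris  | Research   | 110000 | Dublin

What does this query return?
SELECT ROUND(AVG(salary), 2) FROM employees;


SUM(salary) = 380000
COUNT = 4
ROUND(AVG, 2) = ROUND(380000 / 4, 2) = 95000.0

95000.0


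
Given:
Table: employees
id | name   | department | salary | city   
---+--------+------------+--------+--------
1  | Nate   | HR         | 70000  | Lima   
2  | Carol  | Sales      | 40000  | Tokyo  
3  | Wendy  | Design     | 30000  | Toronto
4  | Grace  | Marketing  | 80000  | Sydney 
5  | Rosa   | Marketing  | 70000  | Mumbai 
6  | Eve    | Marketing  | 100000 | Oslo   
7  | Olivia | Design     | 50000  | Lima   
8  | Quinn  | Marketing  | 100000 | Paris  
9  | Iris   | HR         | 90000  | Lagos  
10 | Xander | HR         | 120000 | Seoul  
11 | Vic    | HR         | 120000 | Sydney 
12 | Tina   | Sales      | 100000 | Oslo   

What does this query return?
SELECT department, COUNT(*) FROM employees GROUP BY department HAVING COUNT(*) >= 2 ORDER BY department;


Groups with count >= 2:
  Design: 2 -> PASS
  HR: 4 -> PASS
  Marketing: 4 -> PASS
  Sales: 2 -> PASS


4 groups:
Design, 2
HR, 4
Marketing, 4
Sales, 2


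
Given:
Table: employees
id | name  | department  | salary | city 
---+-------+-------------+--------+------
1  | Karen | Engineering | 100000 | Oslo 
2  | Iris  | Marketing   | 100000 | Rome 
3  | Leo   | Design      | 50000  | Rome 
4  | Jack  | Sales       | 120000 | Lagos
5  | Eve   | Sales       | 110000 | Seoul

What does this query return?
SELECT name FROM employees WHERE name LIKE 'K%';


LIKE 'K%' matches names starting with 'K'
Matching: 1

1 rows:
Karen


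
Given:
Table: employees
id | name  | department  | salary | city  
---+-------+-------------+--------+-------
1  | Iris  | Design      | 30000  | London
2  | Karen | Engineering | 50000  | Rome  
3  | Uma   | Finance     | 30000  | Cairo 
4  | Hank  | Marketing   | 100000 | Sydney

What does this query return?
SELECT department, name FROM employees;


Projecting columns: department, name

4 rows:
Design, Iris
Engineering, Karen
Finance, Uma
Marketing, Hank


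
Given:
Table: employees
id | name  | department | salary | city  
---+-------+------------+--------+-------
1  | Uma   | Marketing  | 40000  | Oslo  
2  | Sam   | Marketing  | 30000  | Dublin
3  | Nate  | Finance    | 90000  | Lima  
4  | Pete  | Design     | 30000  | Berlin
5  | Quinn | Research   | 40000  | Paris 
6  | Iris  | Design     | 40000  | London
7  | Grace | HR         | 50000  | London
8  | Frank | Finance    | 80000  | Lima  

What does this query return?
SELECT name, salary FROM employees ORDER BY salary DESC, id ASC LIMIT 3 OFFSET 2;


Sort by salary DESC (id ASC tiebreak), then skip 2 and take 3
Rows 3 through 5

3 rows:
Grace, 50000
Uma, 40000
Quinn, 40000


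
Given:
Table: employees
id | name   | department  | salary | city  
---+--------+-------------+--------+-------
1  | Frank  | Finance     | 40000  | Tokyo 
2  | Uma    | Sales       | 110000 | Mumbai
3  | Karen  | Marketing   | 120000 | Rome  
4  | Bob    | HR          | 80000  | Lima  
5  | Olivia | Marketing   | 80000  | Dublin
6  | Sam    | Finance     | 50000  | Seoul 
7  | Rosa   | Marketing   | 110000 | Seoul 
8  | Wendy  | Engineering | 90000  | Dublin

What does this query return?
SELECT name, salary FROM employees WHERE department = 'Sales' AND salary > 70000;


Filtering: department = 'Sales' AND salary > 70000
Matching: 1 rows

1 rows:
Uma, 110000


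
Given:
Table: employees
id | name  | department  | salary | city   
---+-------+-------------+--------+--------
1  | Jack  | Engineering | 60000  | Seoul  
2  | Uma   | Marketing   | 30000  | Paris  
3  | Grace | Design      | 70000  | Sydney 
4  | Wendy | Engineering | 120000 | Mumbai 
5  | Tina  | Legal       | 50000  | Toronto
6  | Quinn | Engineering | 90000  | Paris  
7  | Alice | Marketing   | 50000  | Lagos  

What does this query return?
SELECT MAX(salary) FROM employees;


Salaries: 60000, 30000, 70000, 120000, 50000, 90000, 50000
MAX = 120000

120000


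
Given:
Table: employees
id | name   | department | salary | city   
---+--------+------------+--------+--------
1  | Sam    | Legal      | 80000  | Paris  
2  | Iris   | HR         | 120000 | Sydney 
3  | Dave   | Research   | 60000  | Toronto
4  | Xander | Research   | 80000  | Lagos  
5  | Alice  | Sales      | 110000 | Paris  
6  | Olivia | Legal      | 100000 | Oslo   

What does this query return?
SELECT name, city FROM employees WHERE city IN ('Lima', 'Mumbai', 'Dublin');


Filtering: city IN ('Lima', 'Mumbai', 'Dublin')
Matching: 0 rows

Empty result set (0 rows)


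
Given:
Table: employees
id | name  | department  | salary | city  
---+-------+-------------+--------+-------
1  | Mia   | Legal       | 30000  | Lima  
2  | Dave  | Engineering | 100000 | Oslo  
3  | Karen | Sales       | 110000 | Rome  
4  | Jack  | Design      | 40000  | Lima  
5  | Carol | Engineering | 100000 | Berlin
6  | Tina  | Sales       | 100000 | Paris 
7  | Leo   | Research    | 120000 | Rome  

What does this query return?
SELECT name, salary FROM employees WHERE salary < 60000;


Filtering: salary < 60000
Matching: 2 rows

2 rows:
Mia, 30000
Jack, 40000


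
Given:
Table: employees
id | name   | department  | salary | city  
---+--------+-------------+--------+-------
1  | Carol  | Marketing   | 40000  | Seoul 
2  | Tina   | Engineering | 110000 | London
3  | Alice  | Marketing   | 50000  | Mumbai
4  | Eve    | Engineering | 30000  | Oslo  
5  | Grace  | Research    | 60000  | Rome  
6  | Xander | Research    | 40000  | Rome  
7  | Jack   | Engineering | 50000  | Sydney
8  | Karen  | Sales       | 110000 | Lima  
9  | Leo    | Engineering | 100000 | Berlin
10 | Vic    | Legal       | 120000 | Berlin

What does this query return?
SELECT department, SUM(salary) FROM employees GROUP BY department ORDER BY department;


Summing salary within each department:
  Engineering: 110000 + 30000 + 50000 + 100000 = 290000
  Legal: 120000 = 120000
  Marketing: 40000 + 50000 = 90000
  Research: 60000 + 40000 = 100000
  Sales: 110000 = 110000


5 groups:
Engineering, 290000
Legal, 120000
Marketing, 90000
Research, 100000
Sales, 110000


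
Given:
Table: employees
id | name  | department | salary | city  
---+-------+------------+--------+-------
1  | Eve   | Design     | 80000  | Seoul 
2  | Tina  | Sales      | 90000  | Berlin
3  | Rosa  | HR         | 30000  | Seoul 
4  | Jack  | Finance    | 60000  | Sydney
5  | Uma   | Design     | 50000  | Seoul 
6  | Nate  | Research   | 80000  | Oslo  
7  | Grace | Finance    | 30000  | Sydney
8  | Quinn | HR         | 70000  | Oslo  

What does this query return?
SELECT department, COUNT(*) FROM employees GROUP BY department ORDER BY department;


Assigning each row to its department group:
  Eve -> Design
  Tina -> Sales
  Rosa -> HR
  Jack -> Finance
  Uma -> Design
  Nate -> Research
  Grace -> Finance
  Quinn -> HR


5 groups:
Design, 2
Finance, 2
HR, 2
Research, 1
Sales, 1


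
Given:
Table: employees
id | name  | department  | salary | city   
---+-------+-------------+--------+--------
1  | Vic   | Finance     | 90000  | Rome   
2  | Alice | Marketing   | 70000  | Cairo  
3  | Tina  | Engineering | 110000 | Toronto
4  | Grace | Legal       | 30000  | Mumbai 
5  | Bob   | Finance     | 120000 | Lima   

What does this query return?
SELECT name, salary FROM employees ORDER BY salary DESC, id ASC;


Sorting by salary DESC, then id ASC for ties

5 rows:
Bob, 120000
Tina, 110000
Vic, 90000
Alice, 70000
Grace, 30000


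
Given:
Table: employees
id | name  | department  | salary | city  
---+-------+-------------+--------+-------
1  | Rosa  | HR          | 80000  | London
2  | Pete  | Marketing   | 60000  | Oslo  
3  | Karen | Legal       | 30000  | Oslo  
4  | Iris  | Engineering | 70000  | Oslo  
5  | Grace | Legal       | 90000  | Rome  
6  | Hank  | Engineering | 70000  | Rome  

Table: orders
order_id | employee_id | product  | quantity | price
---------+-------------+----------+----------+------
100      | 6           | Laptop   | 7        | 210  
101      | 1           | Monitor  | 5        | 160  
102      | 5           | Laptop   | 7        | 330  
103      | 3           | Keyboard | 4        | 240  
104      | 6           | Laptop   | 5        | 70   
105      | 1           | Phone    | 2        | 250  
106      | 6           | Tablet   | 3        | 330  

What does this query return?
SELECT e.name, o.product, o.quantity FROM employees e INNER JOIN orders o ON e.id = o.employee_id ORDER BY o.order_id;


Joining employees.id = orders.employee_id:
  employee Hank (id=6) -> order Laptop
  employee Rosa (id=1) -> order Monitor
  employee Grace (id=5) -> order Laptop
  employee Karen (id=3) -> order Keyboard
  employee Hank (id=6) -> order Laptop
  employee Rosa (id=1) -> order Phone
  employee Hank (id=6) -> order Tablet


7 rows:
Hank, Laptop, 7
Rosa, Monitor, 5
Grace, Laptop, 7
Karen, Keyboard, 4
Hank, Laptop, 5
Rosa, Phone, 2
Hank, Tablet, 3


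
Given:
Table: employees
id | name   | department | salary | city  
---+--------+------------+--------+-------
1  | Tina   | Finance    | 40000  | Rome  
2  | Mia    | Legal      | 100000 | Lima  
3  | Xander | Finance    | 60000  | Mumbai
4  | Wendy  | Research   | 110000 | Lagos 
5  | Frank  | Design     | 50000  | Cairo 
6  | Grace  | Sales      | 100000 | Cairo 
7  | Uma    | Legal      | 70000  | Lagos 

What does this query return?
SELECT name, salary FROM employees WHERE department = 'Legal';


Filtering: department = 'Legal'
Matching rows: 2

2 rows:
Mia, 100000
Uma, 70000


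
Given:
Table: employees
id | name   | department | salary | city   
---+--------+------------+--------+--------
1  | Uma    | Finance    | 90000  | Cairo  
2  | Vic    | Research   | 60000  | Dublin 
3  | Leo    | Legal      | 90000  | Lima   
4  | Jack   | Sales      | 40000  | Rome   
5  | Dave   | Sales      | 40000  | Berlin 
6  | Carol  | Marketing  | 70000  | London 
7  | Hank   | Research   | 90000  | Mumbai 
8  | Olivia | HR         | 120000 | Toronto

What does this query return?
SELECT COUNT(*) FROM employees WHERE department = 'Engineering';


Counting rows where department = 'Engineering'


0


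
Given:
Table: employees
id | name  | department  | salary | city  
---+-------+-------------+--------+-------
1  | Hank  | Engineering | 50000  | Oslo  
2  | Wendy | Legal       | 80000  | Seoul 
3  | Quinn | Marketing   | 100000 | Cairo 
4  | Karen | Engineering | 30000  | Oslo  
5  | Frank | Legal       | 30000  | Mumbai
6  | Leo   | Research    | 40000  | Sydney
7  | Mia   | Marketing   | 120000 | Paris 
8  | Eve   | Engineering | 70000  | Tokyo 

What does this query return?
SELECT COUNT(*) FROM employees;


COUNT(*) counts all rows

8


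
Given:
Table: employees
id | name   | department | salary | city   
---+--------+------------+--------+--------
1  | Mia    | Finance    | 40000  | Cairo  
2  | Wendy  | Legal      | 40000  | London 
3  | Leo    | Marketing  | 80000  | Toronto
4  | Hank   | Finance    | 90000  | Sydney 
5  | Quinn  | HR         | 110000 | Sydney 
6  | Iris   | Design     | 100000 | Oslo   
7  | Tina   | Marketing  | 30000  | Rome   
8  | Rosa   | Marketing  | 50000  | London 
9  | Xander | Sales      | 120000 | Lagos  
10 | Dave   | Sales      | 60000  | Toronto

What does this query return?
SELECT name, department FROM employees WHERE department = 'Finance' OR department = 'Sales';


Filtering: department = 'Finance' OR 'Sales'
Matching: 4 rows

4 rows:
Mia, Finance
Hank, Finance
Xander, Sales
Dave, Sales


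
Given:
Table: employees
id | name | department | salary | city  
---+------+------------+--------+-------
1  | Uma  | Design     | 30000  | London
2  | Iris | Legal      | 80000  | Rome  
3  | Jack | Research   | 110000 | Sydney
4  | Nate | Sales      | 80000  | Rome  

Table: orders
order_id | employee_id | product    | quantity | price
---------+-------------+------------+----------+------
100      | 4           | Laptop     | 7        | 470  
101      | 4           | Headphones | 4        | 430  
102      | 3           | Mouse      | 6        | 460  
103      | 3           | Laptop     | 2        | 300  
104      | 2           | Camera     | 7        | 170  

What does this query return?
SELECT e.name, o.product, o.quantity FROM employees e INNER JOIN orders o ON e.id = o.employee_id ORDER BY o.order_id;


Joining employees.id = orders.employee_id:
  employee Nate (id=4) -> order Laptop
  employee Nate (id=4) -> order Headphones
  employee Jack (id=3) -> order Mouse
  employee Jack (id=3) -> order Laptop
  employee Iris (id=2) -> order Camera


5 rows:
Nate, Laptop, 7
Nate, Headphones, 4
Jack, Mouse, 6
Jack, Laptop, 2
Iris, Camera, 7


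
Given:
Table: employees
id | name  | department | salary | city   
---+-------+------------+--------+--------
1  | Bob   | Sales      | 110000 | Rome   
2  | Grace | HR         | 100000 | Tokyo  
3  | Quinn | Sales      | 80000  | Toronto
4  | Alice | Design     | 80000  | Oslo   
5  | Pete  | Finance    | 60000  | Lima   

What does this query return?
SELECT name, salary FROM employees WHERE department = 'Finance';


Filtering: department = 'Finance'
Matching rows: 1

1 rows:
Pete, 60000


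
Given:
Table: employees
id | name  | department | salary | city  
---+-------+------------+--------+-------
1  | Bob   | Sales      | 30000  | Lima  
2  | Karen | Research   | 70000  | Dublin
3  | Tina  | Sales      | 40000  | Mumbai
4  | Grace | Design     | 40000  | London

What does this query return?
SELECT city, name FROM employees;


Projecting columns: city, name

4 rows:
Lima, Bob
Dublin, Karen
Mumbai, Tina
London, Grace


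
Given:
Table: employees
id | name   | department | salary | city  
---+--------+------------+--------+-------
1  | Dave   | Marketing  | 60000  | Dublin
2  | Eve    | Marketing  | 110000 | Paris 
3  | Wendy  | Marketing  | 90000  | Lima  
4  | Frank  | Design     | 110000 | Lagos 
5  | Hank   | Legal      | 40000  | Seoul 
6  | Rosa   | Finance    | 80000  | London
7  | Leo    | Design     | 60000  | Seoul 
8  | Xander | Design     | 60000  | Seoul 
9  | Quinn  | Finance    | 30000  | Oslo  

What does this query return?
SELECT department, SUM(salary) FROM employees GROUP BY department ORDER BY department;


Summing salary within each department:
  Design: 110000 + 60000 + 60000 = 230000
  Finance: 80000 + 30000 = 110000
  Legal: 40000 = 40000
  Marketing: 60000 + 110000 + 90000 = 260000


4 groups:
Design, 230000
Finance, 110000
Legal, 40000
Marketing, 260000


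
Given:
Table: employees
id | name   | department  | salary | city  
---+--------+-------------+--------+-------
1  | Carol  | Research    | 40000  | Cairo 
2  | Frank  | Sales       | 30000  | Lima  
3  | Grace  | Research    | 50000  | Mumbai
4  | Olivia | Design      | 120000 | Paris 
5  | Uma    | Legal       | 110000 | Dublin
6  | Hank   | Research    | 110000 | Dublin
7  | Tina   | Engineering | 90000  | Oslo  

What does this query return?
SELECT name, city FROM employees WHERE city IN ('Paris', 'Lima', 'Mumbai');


Filtering: city IN ('Paris', 'Lima', 'Mumbai')
Matching: 3 rows

3 rows:
Frank, Lima
Grace, Mumbai
Olivia, Paris


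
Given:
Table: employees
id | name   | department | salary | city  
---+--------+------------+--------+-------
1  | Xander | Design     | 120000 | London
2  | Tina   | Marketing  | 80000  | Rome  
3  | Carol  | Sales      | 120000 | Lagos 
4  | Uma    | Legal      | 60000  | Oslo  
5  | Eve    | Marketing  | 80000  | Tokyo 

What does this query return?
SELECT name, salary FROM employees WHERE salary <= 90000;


Filtering: salary <= 90000
Matching: 3 rows

3 rows:
Tina, 80000
Uma, 60000
Eve, 80000


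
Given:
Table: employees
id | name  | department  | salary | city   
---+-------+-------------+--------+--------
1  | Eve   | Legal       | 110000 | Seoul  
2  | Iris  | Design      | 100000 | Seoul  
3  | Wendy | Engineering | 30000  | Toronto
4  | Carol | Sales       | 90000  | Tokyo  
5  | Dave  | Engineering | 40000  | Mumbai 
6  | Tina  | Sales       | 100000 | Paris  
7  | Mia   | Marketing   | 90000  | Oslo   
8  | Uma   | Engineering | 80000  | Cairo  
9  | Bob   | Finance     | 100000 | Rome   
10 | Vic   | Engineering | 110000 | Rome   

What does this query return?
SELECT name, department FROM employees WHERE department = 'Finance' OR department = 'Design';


Filtering: department = 'Finance' OR 'Design'
Matching: 2 rows

2 rows:
Iris, Design
Bob, Finance


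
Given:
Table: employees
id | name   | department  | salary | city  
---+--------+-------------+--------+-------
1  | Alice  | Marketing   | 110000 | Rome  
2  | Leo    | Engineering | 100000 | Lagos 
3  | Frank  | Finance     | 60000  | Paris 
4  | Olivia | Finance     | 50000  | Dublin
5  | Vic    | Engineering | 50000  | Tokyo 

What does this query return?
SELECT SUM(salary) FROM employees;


SUM(salary) = 110000 + 100000 + 60000 + 50000 + 50000 = 370000

370000


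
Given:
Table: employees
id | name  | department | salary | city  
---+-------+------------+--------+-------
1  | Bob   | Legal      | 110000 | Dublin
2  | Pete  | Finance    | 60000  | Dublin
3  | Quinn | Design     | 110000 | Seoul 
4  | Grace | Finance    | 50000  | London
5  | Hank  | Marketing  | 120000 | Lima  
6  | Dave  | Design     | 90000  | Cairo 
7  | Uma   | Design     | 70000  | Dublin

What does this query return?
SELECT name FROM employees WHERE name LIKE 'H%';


LIKE 'H%' matches names starting with 'H'
Matching: 1

1 rows:
Hank


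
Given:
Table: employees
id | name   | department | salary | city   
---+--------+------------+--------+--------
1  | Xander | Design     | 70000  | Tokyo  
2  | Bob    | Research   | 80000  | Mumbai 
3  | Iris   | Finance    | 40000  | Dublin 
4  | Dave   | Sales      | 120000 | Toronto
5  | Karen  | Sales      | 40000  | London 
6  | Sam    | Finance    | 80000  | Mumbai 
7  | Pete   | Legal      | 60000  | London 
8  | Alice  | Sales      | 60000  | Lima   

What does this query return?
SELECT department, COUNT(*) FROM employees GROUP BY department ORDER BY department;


Assigning each row to its department group:
  Xander -> Design
  Bob -> Research
  Iris -> Finance
  Dave -> Sales
  Karen -> Sales
  Sam -> Finance
  Pete -> Legal
  Alice -> Sales


5 groups:
Design, 1
Finance, 2
Legal, 1
Research, 1
Sales, 3


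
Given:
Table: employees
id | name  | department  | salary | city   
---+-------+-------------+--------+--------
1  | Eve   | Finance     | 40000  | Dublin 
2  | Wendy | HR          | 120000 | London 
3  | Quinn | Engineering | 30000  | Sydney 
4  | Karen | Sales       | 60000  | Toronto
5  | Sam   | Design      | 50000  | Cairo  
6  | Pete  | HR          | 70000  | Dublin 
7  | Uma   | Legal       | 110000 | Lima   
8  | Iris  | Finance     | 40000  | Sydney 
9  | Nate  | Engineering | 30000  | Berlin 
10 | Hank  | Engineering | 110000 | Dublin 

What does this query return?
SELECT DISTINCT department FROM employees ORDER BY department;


All 'department' values (row order): Finance, HR, Engineering, Sales, Design, HR, Legal, Finance, Engineering, Engineering
Removing duplicates leaves 6 unique value(s).

6 values:
Design
Engineering
Finance
HR
Legal
Sales


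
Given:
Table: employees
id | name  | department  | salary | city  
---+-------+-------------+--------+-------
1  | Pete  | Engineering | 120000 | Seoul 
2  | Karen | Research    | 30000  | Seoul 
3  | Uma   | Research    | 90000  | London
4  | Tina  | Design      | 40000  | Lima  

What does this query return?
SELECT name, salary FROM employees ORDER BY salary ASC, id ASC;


Sorting by salary ASC, then id ASC for ties

4 rows:
Karen, 30000
Tina, 40000
Uma, 90000
Pete, 120000


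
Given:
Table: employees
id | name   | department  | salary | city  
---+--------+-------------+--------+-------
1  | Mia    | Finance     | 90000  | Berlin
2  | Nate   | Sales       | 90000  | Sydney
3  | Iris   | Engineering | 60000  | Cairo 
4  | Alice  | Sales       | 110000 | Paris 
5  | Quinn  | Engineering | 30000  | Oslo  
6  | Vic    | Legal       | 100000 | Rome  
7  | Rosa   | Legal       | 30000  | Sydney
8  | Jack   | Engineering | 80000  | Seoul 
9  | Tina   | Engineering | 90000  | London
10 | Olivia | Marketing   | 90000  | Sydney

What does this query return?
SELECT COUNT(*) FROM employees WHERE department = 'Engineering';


Counting rows where department = 'Engineering'
  Iris -> MATCH
  Quinn -> MATCH
  Jack -> MATCH
  Tina -> MATCH


4
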